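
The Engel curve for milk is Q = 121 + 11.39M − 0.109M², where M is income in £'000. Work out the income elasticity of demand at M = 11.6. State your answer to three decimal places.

0.431

At M = 11.6: Q = 238.4570.
dQ/dM = 11.39 − 0.218M = 8.86120.
η = (dQ/dM)·(M/Q) = 8.86120 × (11.6/238.4570) = 0.431.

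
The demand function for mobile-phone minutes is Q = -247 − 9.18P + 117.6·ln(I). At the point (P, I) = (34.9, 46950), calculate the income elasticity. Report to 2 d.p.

At P = 34.9, I = 46950: Q = 697.622.
Holding P constant, ∂Q/∂I = 117.6/I = 0.00250479.
η_I = (∂Q/∂I)·(I/Q) = 0.00250479 × (46950/697.622) = 0.17.

0.17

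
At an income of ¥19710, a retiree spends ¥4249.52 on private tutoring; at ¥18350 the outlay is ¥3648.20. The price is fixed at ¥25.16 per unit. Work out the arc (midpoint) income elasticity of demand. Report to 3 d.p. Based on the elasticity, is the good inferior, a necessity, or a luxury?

2.131 (luxury)

With a constant price, Q₁ = 4249.52/25.16 = 168.900 and Q₂ = 3648.20/25.16 = 145.000 (equivalently, work directly with expenditure since P cancels).
Midpoint %ΔQ = (3648.20 − 4249.52)/3948.86 = -0.15228; midpoint %ΔI = (18350 − 19710)/19030 = -0.07147.
η = -0.15228 / -0.07147 = 2.131.
η > 1 ⇒ luxury.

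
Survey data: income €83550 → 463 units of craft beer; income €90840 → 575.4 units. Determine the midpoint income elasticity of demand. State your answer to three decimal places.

ΔQ = 575.4 − 463 = 112.4; midpoint Q̄ = (463 + 575.4)/2 = 519.2.
ΔI = 90840 − 83550 = 7290; midpoint Ī = (83550 + 90840)/2 = 87195.
η = (ΔQ/Q̄) ÷ (ΔI/Ī) = (112.4/519.2) ÷ (7290/87195) = 2.589.

2.589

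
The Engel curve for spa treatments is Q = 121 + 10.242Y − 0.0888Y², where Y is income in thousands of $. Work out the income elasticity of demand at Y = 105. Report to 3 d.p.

-4.060

At Y = 105: Q = 217.3900.
dQ/dY = 10.242 − 0.1776Y = -8.40600.
η = (dQ/dY)·(Y/Q) = -8.40600 × (105/217.3900) = -4.060.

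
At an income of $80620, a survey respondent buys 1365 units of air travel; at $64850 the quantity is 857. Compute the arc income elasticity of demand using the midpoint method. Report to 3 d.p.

2.109

ΔQ = 857 − 1365 = -508; midpoint Q̄ = (1365 + 857)/2 = 1111.
ΔI = 64850 − 80620 = -15770; midpoint Ī = (80620 + 64850)/2 = 72735.
η = (ΔQ/Q̄) ÷ (ΔI/Ī) = (-508/1111) ÷ (-15770/72735) = 2.109.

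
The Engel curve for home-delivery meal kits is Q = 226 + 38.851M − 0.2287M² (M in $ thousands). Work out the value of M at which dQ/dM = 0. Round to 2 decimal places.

dQ/dM = 38.851 − 0.4574M.
The good is inferior where dQ/dM < 0. Setting dQ/dM = 0 gives M = 38.851 / 0.4574 = 84.94.

84.94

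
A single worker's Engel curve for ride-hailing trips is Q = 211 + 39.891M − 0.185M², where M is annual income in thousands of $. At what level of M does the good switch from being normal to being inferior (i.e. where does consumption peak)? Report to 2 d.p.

107.81

dQ/dM = 39.891 − 0.37M.
The good is inferior where dQ/dM < 0. Setting dQ/dM = 0 gives M = 39.891 / 0.37 = 107.81.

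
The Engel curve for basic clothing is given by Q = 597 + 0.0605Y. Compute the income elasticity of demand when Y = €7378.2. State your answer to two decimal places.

At Y = 7378.2: Q = 1043.381.
dQ/dY = 0.0605.
η = (dQ/dY)·(Y/Q) = 0.0605 × (7378.2/1043.381) = 0.43.

0.43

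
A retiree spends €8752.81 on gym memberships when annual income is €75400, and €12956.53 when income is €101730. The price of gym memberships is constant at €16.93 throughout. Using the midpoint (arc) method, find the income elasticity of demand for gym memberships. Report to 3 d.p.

With a constant price, Q₁ = 8752.81/16.93 = 517.000 and Q₂ = 12956.53/16.93 = 765.300 (equivalently, work directly with expenditure since P cancels).
Midpoint %ΔQ = (12956.53 − 8752.81)/10854.67 = 0.38727; midpoint %ΔI = (101730 − 75400)/88565 = 0.29730.
η = 0.38727 / 0.29730 = 1.303.

1.303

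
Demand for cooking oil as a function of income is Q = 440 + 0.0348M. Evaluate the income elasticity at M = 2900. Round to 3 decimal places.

0.187

At M = 2900: Q = 540.920.
dQ/dM = 0.0348.
η = (dQ/dM)·(M/Q) = 0.0348 × (2900/540.920) = 0.187.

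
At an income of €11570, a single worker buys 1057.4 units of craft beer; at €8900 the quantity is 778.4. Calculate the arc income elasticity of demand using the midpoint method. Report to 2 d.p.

1.17

ΔQ = 778.4 − 1057.4 = -279; midpoint Q̄ = (1057.4 + 778.4)/2 = 917.9.
ΔI = 8900 − 11570 = -2670; midpoint Ī = (11570 + 8900)/2 = 10235.
η = (ΔQ/Q̄) ÷ (ΔI/Ī) = (-279/917.9) ÷ (-2670/10235) = 1.17.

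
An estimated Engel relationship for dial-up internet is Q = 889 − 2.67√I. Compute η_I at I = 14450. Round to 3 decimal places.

At I = 14450: Q = 568.044.
dQ/dI = -2.67/(2√I) = -0.0111057 at this income.
η = (dQ/dI)·(I/Q) = -0.0111057 × (14450/568.044) = -0.283.

-0.283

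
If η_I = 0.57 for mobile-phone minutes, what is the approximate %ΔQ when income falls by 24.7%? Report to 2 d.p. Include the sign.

%ΔQ ≈ η × %ΔI = 0.57 × (-24.7%) = -14.08%.

-14.08%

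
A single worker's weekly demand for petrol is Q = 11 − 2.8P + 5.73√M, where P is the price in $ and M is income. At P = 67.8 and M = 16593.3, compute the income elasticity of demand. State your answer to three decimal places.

0.660

At P = 67.8, M = 16593.3: Q = 559.270.
Holding P constant, ∂Q/∂M = 5.73/(2√M) = 0.0222412.
η_M = (∂Q/∂M)·(M/Q) = 0.0222412 × (16593.3/559.270) = 0.660.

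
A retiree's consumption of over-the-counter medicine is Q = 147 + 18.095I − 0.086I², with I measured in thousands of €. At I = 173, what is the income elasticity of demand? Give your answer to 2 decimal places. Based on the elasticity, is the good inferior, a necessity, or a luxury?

-2.87 (inferior good)

At I = 173: Q = 703.5410.
dQ/dI = 18.095 − 0.172I = -11.66100.
η = (dQ/dI)·(I/Q) = -11.66100 × (173/703.5410) = -2.87.
η < 0 ⇒ inferior good.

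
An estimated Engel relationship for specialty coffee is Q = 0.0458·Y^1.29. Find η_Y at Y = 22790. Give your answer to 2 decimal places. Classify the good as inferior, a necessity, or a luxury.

1.29 (luxury)

For Q = A·Y^β the income elasticity is constant and equal to β.
Here β = 1.29, so η = 1.29.
Since η > 1, the good is a luxury.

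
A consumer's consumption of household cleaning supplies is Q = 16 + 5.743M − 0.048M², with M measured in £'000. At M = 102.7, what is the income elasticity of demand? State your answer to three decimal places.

-4.247

At M = 102.7: Q = 99.5362.
dQ/dM = 5.743 − 0.096M = -4.11620.
η = (dQ/dM)·(M/Q) = -4.11620 × (102.7/99.5362) = -4.247.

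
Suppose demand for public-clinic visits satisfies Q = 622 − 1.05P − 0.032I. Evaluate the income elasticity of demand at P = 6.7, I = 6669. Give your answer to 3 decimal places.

At P = 6.7, I = 6669: Q = 401.557.
Holding P constant, ∂Q/∂I = −0.032.
η_I = (∂Q/∂I)·(I/Q) = -0.032 × (6669/401.557) = -0.531.

-0.531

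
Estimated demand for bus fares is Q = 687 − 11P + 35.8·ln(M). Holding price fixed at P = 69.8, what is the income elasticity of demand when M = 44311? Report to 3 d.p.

At P = 69.8, M = 44311: Q = 302.224.
Holding P constant, ∂Q/∂M = 35.8/M = 0.000807926.
η_M = (∂Q/∂M)·(M/Q) = 0.000807926 × (44311/302.224) = 0.118.

0.118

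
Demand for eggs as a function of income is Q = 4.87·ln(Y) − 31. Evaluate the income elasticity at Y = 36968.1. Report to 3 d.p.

0.241

At Y = 36968.1: Q = 20.222.
dQ/dY = 4.87/Y = 0.000131735 at this income.
η = (dQ/dY)·(Y/Q) = 0.000131735 × (36968.1/20.222) = 0.241.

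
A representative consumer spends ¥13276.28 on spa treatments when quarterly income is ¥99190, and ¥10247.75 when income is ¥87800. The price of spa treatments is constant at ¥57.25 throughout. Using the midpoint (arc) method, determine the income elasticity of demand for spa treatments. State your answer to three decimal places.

With a constant price, Q₁ = 13276.28/57.25 = 231.900 and Q₂ = 10247.75/57.25 = 179.000 (equivalently, work directly with expenditure since P cancels).
Midpoint %ΔQ = (10247.75 − 13276.28)/11762.02 = -0.25748; midpoint %ΔI = (87800 − 99190)/93495 = -0.12182.
η = -0.25748 / -0.12182 = 2.114.

2.114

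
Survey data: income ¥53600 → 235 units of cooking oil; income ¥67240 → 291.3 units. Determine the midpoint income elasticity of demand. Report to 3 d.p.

ΔQ = 291.3 − 235 = 56.3; midpoint Q̄ = (235 + 291.3)/2 = 263.15.
ΔI = 67240 − 53600 = 13640; midpoint Ī = (53600 + 67240)/2 = 60420.
η = (ΔQ/Q̄) ÷ (ΔI/Ī) = (56.3/263.15) ÷ (13640/60420) = 0.948.

0.948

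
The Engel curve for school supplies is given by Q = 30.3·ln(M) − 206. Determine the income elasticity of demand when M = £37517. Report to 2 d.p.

0.27

At M = 37517: Q = 113.136.
dQ/dM = 30.3/M = 0.000807634 at this income.
η = (dQ/dM)·(M/Q) = 0.000807634 × (37517/113.136) = 0.27.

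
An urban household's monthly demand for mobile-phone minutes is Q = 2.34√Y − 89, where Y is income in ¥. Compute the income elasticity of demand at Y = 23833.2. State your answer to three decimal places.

At Y = 23833.2: Q = 272.249.
dQ/dY = 2.34/(2√Y) = 0.0075787 at this income.
η = (dQ/dY)·(Y/Q) = 0.0075787 × (23833.2/272.249) = 0.663.

0.663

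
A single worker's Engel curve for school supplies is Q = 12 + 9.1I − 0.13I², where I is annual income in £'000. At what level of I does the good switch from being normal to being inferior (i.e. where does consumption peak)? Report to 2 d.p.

dQ/dI = 9.1 − 0.26I.
The good is inferior where dQ/dI < 0. Setting dQ/dI = 0 gives I = 9.1 / 0.26 = 35.00.

35.00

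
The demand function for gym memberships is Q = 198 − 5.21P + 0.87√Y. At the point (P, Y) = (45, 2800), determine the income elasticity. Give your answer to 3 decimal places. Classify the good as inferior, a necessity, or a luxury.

At P = 45, Y = 2800: Q = 9.586.
Holding P constant, ∂Q/∂Y = 0.87/(2√Y) = 0.00822073.
η_Y = (∂Q/∂Y)·(Y/Q) = 0.00822073 × (2800/9.586) = 2.401.
Since η > 1, this is a luxury.

2.401 (luxury)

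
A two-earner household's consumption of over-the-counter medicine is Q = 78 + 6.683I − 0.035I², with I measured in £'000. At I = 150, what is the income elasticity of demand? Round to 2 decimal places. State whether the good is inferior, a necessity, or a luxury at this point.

At I = 150: Q = 292.9500.
dQ/dI = 6.683 − 0.07I = -3.81700.
η = (dQ/dI)·(I/Q) = -3.81700 × (150/292.9500) = -1.95.
η < 0 ⇒ inferior good.

-1.95 (inferior good)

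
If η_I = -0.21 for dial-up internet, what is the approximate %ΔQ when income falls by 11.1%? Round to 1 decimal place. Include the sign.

%ΔQ ≈ η × %ΔI = -0.21 × (-11.1%) = 2.3%.

2.3%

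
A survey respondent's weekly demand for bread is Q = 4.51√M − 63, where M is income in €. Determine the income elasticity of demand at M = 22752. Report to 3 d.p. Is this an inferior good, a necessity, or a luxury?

0.551 (necessity)

At M = 22752: Q = 617.278.
dQ/dM = 4.51/(2√M) = 0.0149498 at this income.
η = (dQ/dM)·(M/Q) = 0.0149498 × (22752/617.278) = 0.551.
Since 0 < η < 1, the good is a necessity.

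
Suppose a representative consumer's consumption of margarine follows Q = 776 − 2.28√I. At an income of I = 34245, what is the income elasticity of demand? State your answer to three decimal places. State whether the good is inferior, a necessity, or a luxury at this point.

At I = 34245: Q = 354.077.
dQ/dI = -2.28/(2√I) = -0.00616036 at this income.
η = (dQ/dI)·(I/Q) = -0.00616036 × (34245/354.077) = -0.596.
Since η < 0, the good is an inferior good.

-0.596 (inferior good)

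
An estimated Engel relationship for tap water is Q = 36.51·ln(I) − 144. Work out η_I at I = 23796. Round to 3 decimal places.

0.163

At I = 23796: Q = 223.921.
dQ/dI = 36.51/I = 0.00153429 at this income.
η = (dQ/dI)·(I/Q) = 0.00153429 × (23796/223.921) = 0.163.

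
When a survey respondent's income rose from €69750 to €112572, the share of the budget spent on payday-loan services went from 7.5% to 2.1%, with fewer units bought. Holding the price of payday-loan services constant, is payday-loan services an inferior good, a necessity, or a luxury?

Quantity demanded falls as income rises, so η < 0.

inferior good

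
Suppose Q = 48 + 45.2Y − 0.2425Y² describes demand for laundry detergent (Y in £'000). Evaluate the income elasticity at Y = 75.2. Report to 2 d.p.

At Y = 75.2: Q = 2075.6928.
dQ/dY = 45.2 − 0.485Y = 8.72800.
η = (dQ/dY)·(Y/Q) = 8.72800 × (75.2/2075.6928) = 0.32.

0.32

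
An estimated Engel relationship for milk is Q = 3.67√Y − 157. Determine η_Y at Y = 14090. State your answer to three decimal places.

0.782

At Y = 14090: Q = 278.634.
dQ/dY = 3.67/(2√Y) = 0.015459 at this income.
η = (dQ/dY)·(Y/Q) = 0.015459 × (14090/278.634) = 0.782.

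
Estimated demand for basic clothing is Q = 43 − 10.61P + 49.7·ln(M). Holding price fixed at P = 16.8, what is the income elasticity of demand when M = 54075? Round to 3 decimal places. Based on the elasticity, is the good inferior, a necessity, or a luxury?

0.122 (necessity)

At P = 16.8, M = 54075: Q = 406.389.
Holding P constant, ∂Q/∂M = 49.7/M = 0.000919094.
η_M = (∂Q/∂M)·(M/Q) = 0.000919094 × (54075/406.389) = 0.122.
Since 0 < η < 1, this is a necessity.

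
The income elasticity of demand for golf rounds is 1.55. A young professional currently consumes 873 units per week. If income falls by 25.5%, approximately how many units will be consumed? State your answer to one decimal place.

%ΔQ ≈ η × %ΔI = 1.55 × (-25.5%) = -39.525%.
New Q ≈ 873 × (1 − 0.39525) = 527.9.

527.9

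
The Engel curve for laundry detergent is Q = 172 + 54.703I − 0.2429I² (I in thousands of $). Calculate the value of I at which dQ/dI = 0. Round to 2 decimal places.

112.60

dQ/dI = 54.703 − 0.4858I.
The good is inferior where dQ/dI < 0. Setting dQ/dI = 0 gives I = 54.703 / 0.4858 = 112.60.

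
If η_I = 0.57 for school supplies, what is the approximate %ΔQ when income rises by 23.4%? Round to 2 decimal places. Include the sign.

13.34%

%ΔQ ≈ η × %ΔI = 0.57 × 23.4% = 13.34%.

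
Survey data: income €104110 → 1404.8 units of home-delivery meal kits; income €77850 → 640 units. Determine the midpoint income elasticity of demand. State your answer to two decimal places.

ΔQ = 640 − 1404.8 = -764.8; midpoint Q̄ = (1404.8 + 640)/2 = 1022.4.
ΔI = 77850 − 104110 = -26260; midpoint Ī = (104110 + 77850)/2 = 90980.
η = (ΔQ/Q̄) ÷ (ΔI/Ī) = (-764.8/1022.4) ÷ (-26260/90980) = 2.59.

2.59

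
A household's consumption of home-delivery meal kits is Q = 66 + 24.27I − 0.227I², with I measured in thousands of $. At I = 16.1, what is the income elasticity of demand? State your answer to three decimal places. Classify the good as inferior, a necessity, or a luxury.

0.686 (necessity)

At I = 16.1: Q = 397.9063.
dQ/dI = 24.27 − 0.454I = 16.96060.
η = (dQ/dI)·(I/Q) = 16.96060 × (16.1/397.9063) = 0.686.
0 < η < 1 ⇒ necessity.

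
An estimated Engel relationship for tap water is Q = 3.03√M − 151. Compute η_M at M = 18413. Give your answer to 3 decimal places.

0.790

At M = 18413: Q = 260.154.
dQ/dM = 3.03/(2√M) = 0.0111648 at this income.
η = (dQ/dM)·(M/Q) = 0.0111648 × (18413/260.154) = 0.790.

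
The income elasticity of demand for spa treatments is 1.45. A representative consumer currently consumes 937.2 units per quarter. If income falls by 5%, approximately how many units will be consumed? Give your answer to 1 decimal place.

%ΔQ ≈ η × %ΔI = 1.45 × (-5%) = -7.25%.
New Q ≈ 937.2 × (1 − 0.0725) = 869.3.

869.3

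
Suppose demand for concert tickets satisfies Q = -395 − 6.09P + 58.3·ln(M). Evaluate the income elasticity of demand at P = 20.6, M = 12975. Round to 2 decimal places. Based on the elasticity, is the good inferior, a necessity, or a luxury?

At P = 20.6, M = 12975: Q = 31.692.
Holding P constant, ∂Q/∂M = 58.3/M = 0.00449326.
η_M = (∂Q/∂M)·(M/Q) = 0.00449326 × (12975/31.692) = 1.84.
Since η > 1, this is a luxury.

1.84 (luxury)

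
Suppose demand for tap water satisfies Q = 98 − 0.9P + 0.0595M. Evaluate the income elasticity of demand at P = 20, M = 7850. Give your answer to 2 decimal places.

0.85

At P = 20, M = 7850: Q = 547.075.
Holding P constant, ∂Q/∂M = 0.0595.
η_M = (∂Q/∂M)·(M/Q) = 0.0595 × (7850/547.075) = 0.85.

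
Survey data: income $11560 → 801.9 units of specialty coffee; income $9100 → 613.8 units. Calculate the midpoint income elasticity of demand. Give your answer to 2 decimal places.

1.12

ΔQ = 613.8 − 801.9 = -188.1; midpoint Q̄ = (801.9 + 613.8)/2 = 707.85.
ΔI = 9100 − 11560 = -2460; midpoint Ī = (11560 + 9100)/2 = 10330.
η = (ΔQ/Q̄) ÷ (ΔI/Ī) = (-188.1/707.85) ÷ (-2460/10330) = 1.12.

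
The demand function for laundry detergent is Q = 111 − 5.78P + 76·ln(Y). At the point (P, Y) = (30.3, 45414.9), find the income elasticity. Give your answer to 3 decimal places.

0.101

At P = 30.3, Y = 45414.9: Q = 750.859.
Holding P constant, ∂Q/∂Y = 76/Y = 0.00167346.
η_Y = (∂Q/∂Y)·(Y/Q) = 0.00167346 × (45414.9/750.859) = 0.101.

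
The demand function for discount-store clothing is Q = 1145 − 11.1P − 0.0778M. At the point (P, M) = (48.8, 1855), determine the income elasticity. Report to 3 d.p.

At P = 48.8, M = 1855: Q = 459.001.
Holding P constant, ∂Q/∂M = −0.0778.
η_M = (∂Q/∂M)·(M/Q) = -0.0778 × (1855/459.001) = -0.314.

-0.314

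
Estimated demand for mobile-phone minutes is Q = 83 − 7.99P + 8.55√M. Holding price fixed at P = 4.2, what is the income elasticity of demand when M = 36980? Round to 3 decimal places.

0.485

At P = 4.2, M = 36980: Q = 1693.623.
Holding P constant, ∂Q/∂M = 8.55/(2√M) = 0.0222307.
η_M = (∂Q/∂M)·(M/Q) = 0.0222307 × (36980/1693.623) = 0.485.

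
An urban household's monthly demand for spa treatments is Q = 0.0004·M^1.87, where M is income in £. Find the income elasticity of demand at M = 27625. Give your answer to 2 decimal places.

For Q = A·M^β the income elasticity is constant and equal to β.
Here β = 1.87, so η = 1.87.

1.87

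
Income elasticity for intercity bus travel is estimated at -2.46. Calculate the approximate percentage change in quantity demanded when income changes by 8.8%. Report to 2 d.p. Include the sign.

%ΔQ ≈ η × %ΔI = -2.46 × 8.8% = -21.65%.

-21.65%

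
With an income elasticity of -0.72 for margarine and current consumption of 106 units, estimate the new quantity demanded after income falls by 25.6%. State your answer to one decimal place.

%ΔQ ≈ η × %ΔI = -0.72 × (-25.6%) = 18.432%.
New Q ≈ 106 × (1 + 0.18432) = 125.5.

125.5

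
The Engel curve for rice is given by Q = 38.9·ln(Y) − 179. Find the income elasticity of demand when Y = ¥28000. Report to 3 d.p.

At Y = 28000: Q = 219.334.
dQ/dY = 38.9/Y = 0.00138929 at this income.
η = (dQ/dY)·(Y/Q) = 0.00138929 × (28000/219.334) = 0.177.

0.177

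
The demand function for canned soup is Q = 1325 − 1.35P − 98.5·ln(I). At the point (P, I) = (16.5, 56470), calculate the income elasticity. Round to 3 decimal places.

At P = 16.5, I = 56470: Q = 224.991.
Holding P constant, ∂Q/∂I = -98.5/I = -0.00174429.
η_I = (∂Q/∂I)·(I/Q) = -0.00174429 × (56470/224.991) = -0.438.

-0.438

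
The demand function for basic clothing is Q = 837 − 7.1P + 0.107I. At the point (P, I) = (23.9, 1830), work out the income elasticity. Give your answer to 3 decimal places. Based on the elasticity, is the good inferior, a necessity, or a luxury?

At P = 23.9, I = 1830: Q = 863.120.
Holding P constant, ∂Q/∂I = 0.107.
η_I = (∂Q/∂I)·(I/Q) = 0.107 × (1830/863.120) = 0.227.
Since 0 < η < 1, this is a necessity.

0.227 (necessity)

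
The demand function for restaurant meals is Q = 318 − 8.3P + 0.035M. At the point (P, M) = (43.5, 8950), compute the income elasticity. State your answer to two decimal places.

1.16

At P = 43.5, M = 8950: Q = 270.200.
Holding P constant, ∂Q/∂M = 0.035.
η_M = (∂Q/∂M)·(M/Q) = 0.035 × (8950/270.200) = 1.16.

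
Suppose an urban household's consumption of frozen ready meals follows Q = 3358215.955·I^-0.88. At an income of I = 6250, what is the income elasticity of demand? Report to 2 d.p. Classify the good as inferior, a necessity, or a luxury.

-0.88 (inferior good)

For Q = A·I^β the income elasticity is constant and equal to β.
Here β = -0.88, so η = -0.88.
Since η < 0, the good is an inferior good.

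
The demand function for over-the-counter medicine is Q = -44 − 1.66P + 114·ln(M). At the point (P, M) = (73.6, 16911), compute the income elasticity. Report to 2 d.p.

At P = 73.6, M = 16911: Q = 943.696.
Holding P constant, ∂Q/∂M = 114/M = 0.00674117.
η_M = (∂Q/∂M)·(M/Q) = 0.00674117 × (16911/943.696) = 0.12.

0.12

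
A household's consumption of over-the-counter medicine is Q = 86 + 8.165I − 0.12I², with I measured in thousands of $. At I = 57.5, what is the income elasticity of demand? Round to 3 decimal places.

At I = 57.5: Q = 158.7375.
dQ/dI = 8.165 − 0.24I = -5.63500.
η = (dQ/dI)·(I/Q) = -5.63500 × (57.5/158.7375) = -2.041.

-2.041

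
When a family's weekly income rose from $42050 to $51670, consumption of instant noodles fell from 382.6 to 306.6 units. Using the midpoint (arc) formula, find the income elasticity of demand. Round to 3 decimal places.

-1.074

ΔQ = 306.6 − 382.6 = -76; midpoint Q̄ = (382.6 + 306.6)/2 = 344.6.
ΔI = 51670 − 42050 = 9620; midpoint Ī = (42050 + 51670)/2 = 46860.
η = (ΔQ/Q̄) ÷ (ΔI/Ī) = (-76/344.6) ÷ (9620/46860) = -1.074.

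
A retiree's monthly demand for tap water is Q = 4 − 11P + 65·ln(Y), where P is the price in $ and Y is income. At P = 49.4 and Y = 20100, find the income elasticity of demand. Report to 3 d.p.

0.621

At P = 49.4, Y = 20100: Q = 104.651.
Holding P constant, ∂Q/∂Y = 65/Y = 0.00323383.
η_Y = (∂Q/∂Y)·(Y/Q) = 0.00323383 × (20100/104.651) = 0.621.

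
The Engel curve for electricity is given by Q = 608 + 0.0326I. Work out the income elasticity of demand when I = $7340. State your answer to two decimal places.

0.28

At I = 7340: Q = 847.284.
dQ/dI = 0.0326.
η = (dQ/dI)·(I/Q) = 0.0326 × (7340/847.284) = 0.28.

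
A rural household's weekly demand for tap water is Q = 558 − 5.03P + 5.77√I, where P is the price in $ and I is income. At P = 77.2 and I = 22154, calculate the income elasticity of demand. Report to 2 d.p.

At P = 77.2, I = 22154: Q = 1028.503.
Holding P constant, ∂Q/∂I = 5.77/(2√I) = 0.0193829.
η_I = (∂Q/∂I)·(I/Q) = 0.0193829 × (22154/1028.503) = 0.42.

0.42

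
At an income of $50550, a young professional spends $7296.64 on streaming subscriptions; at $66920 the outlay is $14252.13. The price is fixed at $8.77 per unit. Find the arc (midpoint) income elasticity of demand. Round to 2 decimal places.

2.32

With a constant price, Q₁ = 7296.64/8.77 = 832.000 and Q₂ = 14252.13/8.77 = 1625.100 (equivalently, work directly with expenditure since P cancels).
Midpoint %ΔQ = (14252.13 − 7296.64)/10774.39 = 0.64556; midpoint %ΔI = (66920 − 50550)/58735 = 0.27871.
η = 0.64556 / 0.27871 = 2.32.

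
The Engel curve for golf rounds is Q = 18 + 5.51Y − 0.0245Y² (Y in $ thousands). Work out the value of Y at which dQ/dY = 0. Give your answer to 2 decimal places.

dQ/dY = 5.51 − 0.049Y.
The good is inferior where dQ/dY < 0. Setting dQ/dY = 0 gives Y = 5.51 / 0.049 = 112.45.

112.45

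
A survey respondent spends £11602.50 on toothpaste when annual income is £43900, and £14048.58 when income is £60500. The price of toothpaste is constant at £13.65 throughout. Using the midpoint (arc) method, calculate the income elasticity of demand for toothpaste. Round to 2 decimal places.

0.60

With a constant price, Q₁ = 11602.50/13.65 = 850.000 and Q₂ = 14048.58/13.65 = 1029.200 (equivalently, work directly with expenditure since P cancels).
Midpoint %ΔQ = (14048.58 − 11602.50)/12825.54 = 0.19072; midpoint %ΔI = (60500 − 43900)/52200 = 0.31801.
η = 0.19072 / 0.31801 = 0.60.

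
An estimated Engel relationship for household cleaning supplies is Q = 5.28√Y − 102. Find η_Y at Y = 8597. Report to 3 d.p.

0.632

At Y = 8597: Q = 387.562.
dQ/dY = 5.28/(2√Y) = 0.0284728 at this income.
η = (dQ/dY)·(Y/Q) = 0.0284728 × (8597/387.562) = 0.632.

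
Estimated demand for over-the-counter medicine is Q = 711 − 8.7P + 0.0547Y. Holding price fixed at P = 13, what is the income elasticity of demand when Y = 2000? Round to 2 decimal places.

0.15

At P = 13, Y = 2000: Q = 707.300.
Holding P constant, ∂Q/∂Y = 0.0547.
η_Y = (∂Q/∂Y)·(Y/Q) = 0.0547 × (2000/707.300) = 0.15.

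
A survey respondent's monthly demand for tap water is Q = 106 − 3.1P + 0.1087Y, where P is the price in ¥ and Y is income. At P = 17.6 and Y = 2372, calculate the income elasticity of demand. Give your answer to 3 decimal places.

0.834

At P = 17.6, Y = 2372: Q = 309.276.
Holding P constant, ∂Q/∂Y = 0.1087.
η_Y = (∂Q/∂Y)·(Y/Q) = 0.1087 × (2372/309.276) = 0.834.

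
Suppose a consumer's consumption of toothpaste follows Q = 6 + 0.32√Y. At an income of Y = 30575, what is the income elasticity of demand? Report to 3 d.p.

At Y = 30575: Q = 61.954.
dQ/dY = 0.32/(2√Y) = 0.000915033 at this income.
η = (dQ/dY)·(Y/Q) = 0.000915033 × (30575/61.954) = 0.452.

0.452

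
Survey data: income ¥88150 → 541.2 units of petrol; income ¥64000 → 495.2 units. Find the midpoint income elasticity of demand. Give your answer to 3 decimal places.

ΔQ = 495.2 − 541.2 = -46; midpoint Q̄ = (541.2 + 495.2)/2 = 518.2.
ΔI = 64000 − 88150 = -24150; midpoint Ī = (88150 + 64000)/2 = 76075.
η = (ΔQ/Q̄) ÷ (ΔI/Ī) = (-46/518.2) ÷ (-24150/76075) = 0.280.

0.280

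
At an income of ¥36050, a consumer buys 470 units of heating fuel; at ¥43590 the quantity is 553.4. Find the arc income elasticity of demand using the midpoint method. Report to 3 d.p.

ΔQ = 553.4 − 470 = 83.4; midpoint Q̄ = (470 + 553.4)/2 = 511.7.
ΔI = 43590 − 36050 = 7540; midpoint Ī = (36050 + 43590)/2 = 39820.
η = (ΔQ/Q̄) ÷ (ΔI/Ī) = (83.4/511.7) ÷ (7540/39820) = 0.861.

0.861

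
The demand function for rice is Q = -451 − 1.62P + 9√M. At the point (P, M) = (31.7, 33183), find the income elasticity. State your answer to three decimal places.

At P = 31.7, M = 33183: Q = 1137.104.
Holding P constant, ∂Q/∂M = 9/(2√M) = 0.0247033.
η_M = (∂Q/∂M)·(M/Q) = 0.0247033 × (33183/1137.104) = 0.721.

0.721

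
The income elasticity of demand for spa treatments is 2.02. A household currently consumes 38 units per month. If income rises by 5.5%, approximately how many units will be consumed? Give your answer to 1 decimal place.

%ΔQ ≈ η × %ΔI = 2.02 × 5.5% = 11.11%.
New Q ≈ 38 × (1 + 0.1111) = 42.2.

42.2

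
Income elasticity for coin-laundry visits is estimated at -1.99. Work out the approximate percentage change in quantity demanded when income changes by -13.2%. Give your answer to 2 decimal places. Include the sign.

26.27%

%ΔQ ≈ η × %ΔI = -1.99 × (-13.2%) = 26.27%.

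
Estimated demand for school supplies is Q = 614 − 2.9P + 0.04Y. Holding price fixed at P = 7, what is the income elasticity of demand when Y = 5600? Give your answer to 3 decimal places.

At P = 7, Y = 5600: Q = 817.700.
Holding P constant, ∂Q/∂Y = 0.04.
η_Y = (∂Q/∂Y)·(Y/Q) = 0.04 × (5600/817.700) = 0.274.

0.274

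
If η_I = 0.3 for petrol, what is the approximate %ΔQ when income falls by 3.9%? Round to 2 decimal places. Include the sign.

-1.17%

%ΔQ ≈ η × %ΔI = 0.3 × (-3.9%) = -1.17%.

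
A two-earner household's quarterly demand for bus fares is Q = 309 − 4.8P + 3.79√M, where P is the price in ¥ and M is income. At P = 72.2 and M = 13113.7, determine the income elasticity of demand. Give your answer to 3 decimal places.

0.547

At P = 72.2, M = 13113.7: Q = 396.452.
Holding P constant, ∂Q/∂M = 3.79/(2√M) = 0.016548.
η_M = (∂Q/∂M)·(M/Q) = 0.016548 × (13113.7/396.452) = 0.547.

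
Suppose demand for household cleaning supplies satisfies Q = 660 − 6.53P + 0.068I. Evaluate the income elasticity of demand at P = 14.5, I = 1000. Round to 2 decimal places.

At P = 14.5, I = 1000: Q = 633.315.
Holding P constant, ∂Q/∂I = 0.068.
η_I = (∂Q/∂I)·(I/Q) = 0.068 × (1000/633.315) = 0.11.

0.11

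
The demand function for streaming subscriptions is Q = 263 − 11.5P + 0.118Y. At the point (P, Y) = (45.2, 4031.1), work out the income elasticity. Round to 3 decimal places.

At P = 45.2, Y = 4031.1: Q = 218.870.
Holding P constant, ∂Q/∂Y = 0.118.
η_Y = (∂Q/∂Y)·(Y/Q) = 0.118 × (4031.1/218.870) = 2.173.

2.173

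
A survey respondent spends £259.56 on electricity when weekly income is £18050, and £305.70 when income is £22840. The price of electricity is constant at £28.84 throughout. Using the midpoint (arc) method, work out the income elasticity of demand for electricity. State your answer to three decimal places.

With a constant price, Q₁ = 259.56/28.84 = 9.000 and Q₂ = 305.70/28.84 = 10.600 (equivalently, work directly with expenditure since P cancels).
Midpoint %ΔQ = (305.70 − 259.56)/282.63 = 0.16325; midpoint %ΔI = (22840 − 18050)/20445 = 0.23429.
η = 0.16325 / 0.23429 = 0.697.

0.697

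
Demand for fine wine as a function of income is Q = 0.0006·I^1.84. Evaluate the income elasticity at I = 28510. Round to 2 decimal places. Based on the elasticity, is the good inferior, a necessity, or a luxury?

1.84 (luxury)

For Q = A·I^β the income elasticity is constant and equal to β.
Here β = 1.84, so η = 1.84.
Since η > 1, the good is a luxury.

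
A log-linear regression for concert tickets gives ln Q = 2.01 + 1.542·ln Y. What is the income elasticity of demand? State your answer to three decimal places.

In a log-linear demand, the coefficient on ln Y is the income elasticity.
So η = 1.542.

1.542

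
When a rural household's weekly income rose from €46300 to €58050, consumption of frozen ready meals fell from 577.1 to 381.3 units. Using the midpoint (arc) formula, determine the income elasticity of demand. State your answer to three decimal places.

-1.814

ΔQ = 381.3 − 577.1 = -195.8; midpoint Q̄ = (577.1 + 381.3)/2 = 479.2.
ΔI = 58050 − 46300 = 11750; midpoint Ī = (46300 + 58050)/2 = 52175.
η = (ΔQ/Q̄) ÷ (ΔI/Ī) = (-195.8/479.2) ÷ (11750/52175) = -1.814.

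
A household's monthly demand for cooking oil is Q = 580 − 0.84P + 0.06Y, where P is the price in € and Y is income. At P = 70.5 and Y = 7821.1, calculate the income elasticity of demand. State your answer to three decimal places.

At P = 70.5, Y = 7821.1: Q = 990.046.
Holding P constant, ∂Q/∂Y = 0.06.
η_Y = (∂Q/∂Y)·(Y/Q) = 0.06 × (7821.1/990.046) = 0.474.

0.474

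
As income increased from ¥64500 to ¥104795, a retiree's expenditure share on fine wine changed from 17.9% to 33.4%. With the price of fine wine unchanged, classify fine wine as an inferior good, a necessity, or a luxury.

luxury

The budget share rises as income rises, so η > 1.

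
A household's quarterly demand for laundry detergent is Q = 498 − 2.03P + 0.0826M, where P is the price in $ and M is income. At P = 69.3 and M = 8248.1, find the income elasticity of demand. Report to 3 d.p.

At P = 69.3, M = 8248.1: Q = 1038.614.
Holding P constant, ∂Q/∂M = 0.0826.
η_M = (∂Q/∂M)·(M/Q) = 0.0826 × (8248.1/1038.614) = 0.656.

0.656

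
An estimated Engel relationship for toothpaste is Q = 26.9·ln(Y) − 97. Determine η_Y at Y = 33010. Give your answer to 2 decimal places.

At Y = 33010: Q = 182.883.
dQ/dY = 26.9/Y = 0.000814905 at this income.
η = (dQ/dY)·(Y/Q) = 0.000814905 × (33010/182.883) = 0.15.

0.15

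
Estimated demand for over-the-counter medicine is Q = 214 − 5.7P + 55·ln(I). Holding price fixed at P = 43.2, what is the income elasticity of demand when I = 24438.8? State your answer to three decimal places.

0.105

At P = 43.2, I = 24438.8: Q = 523.476.
Holding P constant, ∂Q/∂I = 55/I = 0.00225052.
η_I = (∂Q/∂I)·(I/Q) = 0.00225052 × (24438.8/523.476) = 0.105.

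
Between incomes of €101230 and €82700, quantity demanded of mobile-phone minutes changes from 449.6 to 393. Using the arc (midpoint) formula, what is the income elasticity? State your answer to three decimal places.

0.667

ΔQ = 393 − 449.6 = -56.6; midpoint Q̄ = (449.6 + 393)/2 = 421.3.
ΔI = 82700 − 101230 = -18530; midpoint Ī = (101230 + 82700)/2 = 91965.
η = (ΔQ/Q̄) ÷ (ΔI/Ī) = (-56.6/421.3) ÷ (-18530/91965) = 0.667.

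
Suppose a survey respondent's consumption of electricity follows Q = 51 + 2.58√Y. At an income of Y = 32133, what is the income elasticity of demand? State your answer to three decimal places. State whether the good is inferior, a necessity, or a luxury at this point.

0.450 (necessity)

At Y = 32133: Q = 513.483.
dQ/dY = 2.58/(2√Y) = 0.00719638 at this income.
η = (dQ/dY)·(Y/Q) = 0.00719638 × (32133/513.483) = 0.450.
Since 0 < η < 1, the good is a necessity.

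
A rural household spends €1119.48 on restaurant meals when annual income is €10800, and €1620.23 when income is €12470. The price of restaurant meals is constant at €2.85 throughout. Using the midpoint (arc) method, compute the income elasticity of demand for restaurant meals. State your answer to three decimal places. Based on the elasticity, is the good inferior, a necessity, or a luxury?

2.547 (luxury)

With a constant price, Q₁ = 1119.48/2.85 = 392.800 and Q₂ = 1620.23/2.85 = 568.502 (equivalently, work directly with expenditure since P cancels).
Midpoint %ΔQ = (1620.23 − 1119.48)/1369.86 = 0.36555; midpoint %ΔI = (12470 − 10800)/11635 = 0.14353.
η = 0.36555 / 0.14353 = 2.547.
η > 1 ⇒ luxury.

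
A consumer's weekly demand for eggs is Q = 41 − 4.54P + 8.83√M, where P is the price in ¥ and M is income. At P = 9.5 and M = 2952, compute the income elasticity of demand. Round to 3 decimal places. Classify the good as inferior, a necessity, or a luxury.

At P = 9.5, M = 2952: Q = 477.624.
Holding P constant, ∂Q/∂M = 8.83/(2√M) = 0.0812592.
η_M = (∂Q/∂M)·(M/Q) = 0.0812592 × (2952/477.624) = 0.502.
Since 0 < η < 1, this is a necessity.

0.502 (necessity)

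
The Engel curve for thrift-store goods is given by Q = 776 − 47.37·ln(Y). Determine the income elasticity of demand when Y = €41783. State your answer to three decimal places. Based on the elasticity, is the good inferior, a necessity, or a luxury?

At Y = 41783: Q = 271.972.
dQ/dY = -47.37/Y = -0.00113371 at this income.
η = (dQ/dY)·(Y/Q) = -0.00113371 × (41783/271.972) = -0.174.
Since η < 0, the good is an inferior good.

-0.174 (inferior good)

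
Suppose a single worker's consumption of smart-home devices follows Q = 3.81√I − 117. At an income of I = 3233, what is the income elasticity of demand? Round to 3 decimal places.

1.087

At I = 3233: Q = 99.635.
dQ/dI = 3.81/(2√I) = 0.0335037 at this income.
η = (dQ/dI)·(I/Q) = 0.0335037 × (3233/99.635) = 1.087.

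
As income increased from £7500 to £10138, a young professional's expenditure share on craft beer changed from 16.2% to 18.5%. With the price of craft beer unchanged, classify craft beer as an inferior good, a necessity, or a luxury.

luxury

The budget share rises as income rises, so η > 1.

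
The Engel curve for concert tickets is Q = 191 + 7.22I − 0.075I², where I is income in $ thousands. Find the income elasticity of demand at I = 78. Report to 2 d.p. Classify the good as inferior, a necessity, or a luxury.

-1.17 (inferior good)

At I = 78: Q = 297.8600.
dQ/dI = 7.22 − 0.15I = -4.48000.
η = (dQ/dI)·(I/Q) = -4.48000 × (78/297.8600) = -1.17.
η < 0 ⇒ inferior good.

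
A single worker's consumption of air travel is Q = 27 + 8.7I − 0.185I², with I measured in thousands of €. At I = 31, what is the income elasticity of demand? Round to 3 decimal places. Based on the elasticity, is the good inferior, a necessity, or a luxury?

-0.722 (inferior good)

At I = 31: Q = 118.9150.
dQ/dI = 8.7 − 0.37I = -2.77000.
η = (dQ/dI)·(I/Q) = -2.77000 × (31/118.9150) = -0.722.
η < 0 ⇒ inferior good.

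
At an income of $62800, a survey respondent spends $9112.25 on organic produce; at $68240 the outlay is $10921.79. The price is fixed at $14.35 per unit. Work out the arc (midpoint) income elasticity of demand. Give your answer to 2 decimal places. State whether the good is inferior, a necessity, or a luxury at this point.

With a constant price, Q₁ = 9112.25/14.35 = 635.000 and Q₂ = 10921.79/14.35 = 761.100 (equivalently, work directly with expenditure since P cancels).
Midpoint %ΔQ = (10921.79 − 9112.25)/10017.02 = 0.18065; midpoint %ΔI = (68240 − 62800)/65520 = 0.08303.
η = 0.18065 / 0.08303 = 2.18.
η > 1 ⇒ luxury.

2.18 (luxury)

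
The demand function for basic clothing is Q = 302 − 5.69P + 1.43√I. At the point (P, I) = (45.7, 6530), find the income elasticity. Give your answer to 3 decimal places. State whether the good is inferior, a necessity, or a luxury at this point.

At P = 45.7, I = 6530: Q = 157.523.
Holding P constant, ∂Q/∂I = 1.43/(2√I) = 0.00884809.
η_I = (∂Q/∂I)·(I/Q) = 0.00884809 × (6530/157.523) = 0.367.
Since 0 < η < 1, this is a necessity.

0.367 (necessity)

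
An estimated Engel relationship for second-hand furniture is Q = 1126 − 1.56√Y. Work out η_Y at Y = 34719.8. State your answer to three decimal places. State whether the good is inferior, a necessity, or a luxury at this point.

At Y = 34719.8: Q = 835.321.
dQ/dY = -1.56/(2√Y) = -0.00418607 at this income.
η = (dQ/dY)·(Y/Q) = -0.00418607 × (34719.8/835.321) = -0.174.
Since η < 0, the good is an inferior good.

-0.174 (inferior good)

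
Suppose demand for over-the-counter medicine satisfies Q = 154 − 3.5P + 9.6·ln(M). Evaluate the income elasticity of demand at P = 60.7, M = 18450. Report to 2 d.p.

At P = 60.7, M = 18450: Q = 35.849.
Holding P constant, ∂Q/∂M = 9.6/M = 0.000520325.
η_M = (∂Q/∂M)·(M/Q) = 0.000520325 × (18450/35.849) = 0.27.

0.27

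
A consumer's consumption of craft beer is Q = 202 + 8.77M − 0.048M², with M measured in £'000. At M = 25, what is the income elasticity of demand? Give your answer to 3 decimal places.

At M = 25: Q = 391.2500.
dQ/dM = 8.77 − 0.096M = 6.37000.
η = (dQ/dM)·(M/Q) = 6.37000 × (25/391.2500) = 0.407.

0.407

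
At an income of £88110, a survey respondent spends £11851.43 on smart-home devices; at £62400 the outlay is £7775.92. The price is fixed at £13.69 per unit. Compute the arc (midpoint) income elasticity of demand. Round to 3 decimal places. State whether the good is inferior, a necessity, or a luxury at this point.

With a constant price, Q₁ = 11851.43/13.69 = 865.700 and Q₂ = 7775.92/13.69 = 568.000 (equivalently, work directly with expenditure since P cancels).
Midpoint %ΔQ = (7775.92 − 11851.43)/9813.67 = -0.41529; midpoint %ΔI = (62400 − 88110)/75255 = -0.34164.
η = -0.41529 / -0.34164 = 1.216.
η > 1 ⇒ luxury.

1.216 (luxury)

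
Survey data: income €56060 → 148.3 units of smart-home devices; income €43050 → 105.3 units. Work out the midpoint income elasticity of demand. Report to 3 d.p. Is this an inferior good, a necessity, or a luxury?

ΔQ = 105.3 − 148.3 = -43; midpoint Q̄ = (148.3 + 105.3)/2 = 126.8.
ΔI = 43050 − 56060 = -13010; midpoint Ī = (56060 + 43050)/2 = 49555.
η = (ΔQ/Q̄) ÷ (ΔI/Ī) = (-43/126.8) ÷ (-13010/49555) = 1.292.
η > 1 ⇒ luxury.

1.292 (luxury)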